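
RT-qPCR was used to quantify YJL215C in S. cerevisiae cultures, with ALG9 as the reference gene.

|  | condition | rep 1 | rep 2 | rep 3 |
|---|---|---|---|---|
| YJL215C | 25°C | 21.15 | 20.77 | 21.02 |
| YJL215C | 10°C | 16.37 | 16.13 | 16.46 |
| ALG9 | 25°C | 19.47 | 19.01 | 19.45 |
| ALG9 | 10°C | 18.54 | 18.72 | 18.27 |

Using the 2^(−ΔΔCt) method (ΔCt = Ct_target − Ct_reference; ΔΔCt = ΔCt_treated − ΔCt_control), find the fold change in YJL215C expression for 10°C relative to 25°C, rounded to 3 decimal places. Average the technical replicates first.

14.520

Mean Ct: YJL215C 25°C 20.980; YJL215C 10°C 16.320; ALG9 25°C 19.310; ALG9 10°C 18.510
ΔCt(25°C) = 20.980 − 19.310 = 1.670
ΔCt(10°C) = 16.320 − 18.510 = -2.190
ΔΔCt = -2.190 − 1.670 = -3.860
Fold change = 2^(−(-3.860)) = 2^3.860 = 14.5203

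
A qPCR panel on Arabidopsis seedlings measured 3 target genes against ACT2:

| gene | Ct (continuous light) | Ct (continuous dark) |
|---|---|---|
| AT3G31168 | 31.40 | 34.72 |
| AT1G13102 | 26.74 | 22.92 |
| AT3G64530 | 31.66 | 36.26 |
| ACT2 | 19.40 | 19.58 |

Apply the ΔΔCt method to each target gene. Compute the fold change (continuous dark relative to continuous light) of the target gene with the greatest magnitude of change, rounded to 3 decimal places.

AT3G31168: ΔΔCt = (34.72−19.58) − (31.40−19.40) = 15.14 − 12.00 = 3.14; fold change = 2^-3.14 = 0.113
AT1G13102: ΔΔCt = (22.92−19.58) − (26.74−19.40) = 3.34 − 7.34 = -4.00; fold change = 2^4.00 = 16.000
AT3G64530: ΔΔCt = (36.26−19.58) − (31.66−19.40) = 16.68 − 12.26 = 4.42; fold change = 2^-4.42 = 0.047
AT3G64530 has the largest |ΔΔCt| = 4.42.

0.047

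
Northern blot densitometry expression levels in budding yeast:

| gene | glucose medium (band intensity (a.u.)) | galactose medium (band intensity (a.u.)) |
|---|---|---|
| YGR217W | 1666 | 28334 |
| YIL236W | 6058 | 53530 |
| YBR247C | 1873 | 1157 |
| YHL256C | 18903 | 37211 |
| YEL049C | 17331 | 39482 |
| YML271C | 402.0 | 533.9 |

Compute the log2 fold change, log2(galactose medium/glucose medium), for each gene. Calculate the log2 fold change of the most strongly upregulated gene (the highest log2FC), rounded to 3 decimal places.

4.088

log2(28334/1666) = 4.088  (YGR217W)
log2(53530/6058) = 3.143  (YIL236W)
log2(1157/1873) = -0.695  (YBR247C)
log2(37211/18903) = 0.977  (YHL256C)
log2(39482/17331) = 1.188  (YEL049C)
log2(533.9/402.0) = 0.409  (YML271C)
YGR217W is most strongly upregulated.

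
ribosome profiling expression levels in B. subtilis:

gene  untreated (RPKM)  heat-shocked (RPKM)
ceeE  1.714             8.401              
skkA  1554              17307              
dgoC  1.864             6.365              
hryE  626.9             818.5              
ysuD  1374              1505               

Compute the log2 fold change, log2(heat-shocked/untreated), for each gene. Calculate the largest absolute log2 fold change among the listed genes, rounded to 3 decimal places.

3.477

log2(8.401/1.714) = 2.293  (ceeE)
log2(17307/1554) = 3.477  (skkA)
log2(6.365/1.864) = 1.772  (dgoC)
log2(818.5/626.9) = 0.385  (hryE)
log2(1505/1374) = 0.131  (ysuD)
The largest magnitude belongs to skkA.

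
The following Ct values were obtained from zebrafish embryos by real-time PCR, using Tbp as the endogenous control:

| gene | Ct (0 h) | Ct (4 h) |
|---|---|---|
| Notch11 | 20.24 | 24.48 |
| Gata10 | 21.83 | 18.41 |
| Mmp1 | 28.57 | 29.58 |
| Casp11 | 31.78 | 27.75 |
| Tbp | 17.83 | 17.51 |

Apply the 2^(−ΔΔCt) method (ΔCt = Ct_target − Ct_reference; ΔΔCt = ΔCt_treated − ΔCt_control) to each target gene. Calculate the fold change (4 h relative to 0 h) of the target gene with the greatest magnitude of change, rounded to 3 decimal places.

Notch11: ΔΔCt = (24.48−17.51) − (20.24−17.83) = 6.97 − 2.41 = 4.56; fold change = 2^-4.56 = 0.042
Gata10: ΔΔCt = (18.41−17.51) − (21.83−17.83) = 0.90 − 4.00 = -3.10; fold change = 2^3.10 = 8.574
Mmp1: ΔΔCt = (29.58−17.51) − (28.57−17.83) = 12.07 − 10.74 = 1.33; fold change = 2^-1.33 = 0.398
Casp11: ΔΔCt = (27.75−17.51) − (31.78−17.83) = 10.24 − 13.95 = -3.71; fold change = 2^3.71 = 13.086
Notch11 has the largest |ΔΔCt| = 4.56.

0.042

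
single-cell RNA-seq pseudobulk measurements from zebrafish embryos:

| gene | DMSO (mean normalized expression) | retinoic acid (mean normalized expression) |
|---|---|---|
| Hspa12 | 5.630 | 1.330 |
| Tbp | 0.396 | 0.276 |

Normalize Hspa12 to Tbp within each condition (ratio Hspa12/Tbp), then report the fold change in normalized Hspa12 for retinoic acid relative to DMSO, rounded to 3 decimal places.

Hspa12/Tbp (DMSO) = 5.630 / 0.396 = 14.217
Hspa12/Tbp (retinoic acid) = 1.330 / 0.276 = 4.8188
Fold change = 4.8188 / 14.217 = 0.3389

0.339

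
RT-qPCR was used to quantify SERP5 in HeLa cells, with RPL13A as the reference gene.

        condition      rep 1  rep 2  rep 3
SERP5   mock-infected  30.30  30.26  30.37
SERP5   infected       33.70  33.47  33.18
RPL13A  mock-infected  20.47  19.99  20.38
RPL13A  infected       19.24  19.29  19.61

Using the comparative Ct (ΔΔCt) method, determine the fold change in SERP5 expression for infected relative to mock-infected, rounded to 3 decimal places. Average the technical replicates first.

0.061

Mean Ct: SERP5 mock-infected 30.310; SERP5 infected 33.450; RPL13A mock-infected 20.280; RPL13A infected 19.380
ΔCt(mock-infected) = 30.310 − 20.280 = 10.030
ΔCt(infected) = 33.450 − 19.380 = 14.070
ΔΔCt = 14.070 − 10.030 = 4.040
Fold change = 2^(−4.040) = 0.0608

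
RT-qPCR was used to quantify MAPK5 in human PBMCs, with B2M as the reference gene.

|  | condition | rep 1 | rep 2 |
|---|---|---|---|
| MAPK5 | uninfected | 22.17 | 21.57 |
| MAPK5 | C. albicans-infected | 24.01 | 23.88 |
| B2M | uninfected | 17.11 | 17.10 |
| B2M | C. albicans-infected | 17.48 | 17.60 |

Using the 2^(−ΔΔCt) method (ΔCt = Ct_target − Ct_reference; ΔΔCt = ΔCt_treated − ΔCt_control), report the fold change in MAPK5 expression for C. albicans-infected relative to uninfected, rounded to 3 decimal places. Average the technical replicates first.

0.321

Mean Ct: MAPK5 uninfected 21.870; MAPK5 C. albicans-infected 23.945; B2M uninfected 17.105; B2M C. albicans-infected 17.540
ΔCt(uninfected) = 21.870 − 17.105 = 4.765
ΔCt(C. albicans-infected) = 23.945 − 17.540 = 6.405
ΔΔCt = 6.405 − 4.765 = 1.640
Fold change = 2^(−1.640) = 0.3209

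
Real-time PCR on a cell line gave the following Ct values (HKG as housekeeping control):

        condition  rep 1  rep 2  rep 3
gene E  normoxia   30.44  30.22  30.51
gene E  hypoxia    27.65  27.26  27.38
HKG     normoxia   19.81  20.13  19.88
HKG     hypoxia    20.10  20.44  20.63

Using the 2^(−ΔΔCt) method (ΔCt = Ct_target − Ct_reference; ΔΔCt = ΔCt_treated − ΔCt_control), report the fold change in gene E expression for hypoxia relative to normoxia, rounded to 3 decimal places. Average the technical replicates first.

10.629

Mean Ct: gene E normoxia 30.390; gene E hypoxia 27.430; HKG normoxia 19.940; HKG hypoxia 20.390
ΔCt(normoxia) = 30.390 − 19.940 = 10.450
ΔCt(hypoxia) = 27.430 − 20.390 = 7.040
ΔΔCt = 7.040 − 10.450 = -3.410
Fold change = 2^(−(-3.410)) = 2^3.410 = 10.6295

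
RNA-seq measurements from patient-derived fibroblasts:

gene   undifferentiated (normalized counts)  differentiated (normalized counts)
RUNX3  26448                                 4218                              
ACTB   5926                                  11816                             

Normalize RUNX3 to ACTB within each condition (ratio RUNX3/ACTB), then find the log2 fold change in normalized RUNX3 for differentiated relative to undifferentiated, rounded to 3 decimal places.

-3.644

RUNX3/ACTB (undifferentiated) = 26448 / 5926 = 4.463
RUNX3/ACTB (differentiated) = 4218 / 11816 = 0.35697
Fold change = 0.35697 / 4.463 = 0.0800
log2(0.0800) = -3.6441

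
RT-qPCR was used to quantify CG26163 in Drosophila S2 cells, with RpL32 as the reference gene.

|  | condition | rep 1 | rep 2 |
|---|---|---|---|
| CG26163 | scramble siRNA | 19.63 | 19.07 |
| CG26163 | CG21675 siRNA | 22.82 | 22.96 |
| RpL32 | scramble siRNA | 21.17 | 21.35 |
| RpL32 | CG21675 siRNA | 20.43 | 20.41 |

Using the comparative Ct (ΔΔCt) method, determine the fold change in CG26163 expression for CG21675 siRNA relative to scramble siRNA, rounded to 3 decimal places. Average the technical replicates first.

Mean Ct: CG26163 scramble siRNA 19.350; CG26163 CG21675 siRNA 22.890; RpL32 scramble siRNA 21.260; RpL32 CG21675 siRNA 20.420
ΔCt(scramble siRNA) = 19.350 − 21.260 = -1.910
ΔCt(CG21675 siRNA) = 22.890 − 20.420 = 2.470
ΔΔCt = 2.470 − (-1.910) = 4.380
Fold change = 2^(−4.380) = 0.0480

0.048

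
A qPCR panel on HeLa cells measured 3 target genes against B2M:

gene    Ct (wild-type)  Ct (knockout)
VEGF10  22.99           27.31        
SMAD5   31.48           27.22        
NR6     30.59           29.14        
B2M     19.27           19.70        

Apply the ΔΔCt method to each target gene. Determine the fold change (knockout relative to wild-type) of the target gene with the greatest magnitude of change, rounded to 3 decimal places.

25.813

VEGF10: ΔΔCt = (27.31−19.70) − (22.99−19.27) = 7.61 − 3.72 = 3.89; fold change = 2^-3.89 = 0.067
SMAD5: ΔΔCt = (27.22−19.70) − (31.48−19.27) = 7.52 − 12.21 = -4.69; fold change = 2^4.69 = 25.813
NR6: ΔΔCt = (29.14−19.70) − (30.59−19.27) = 9.44 − 11.32 = -1.88; fold change = 2^1.88 = 3.681
SMAD5 has the largest |ΔΔCt| = 4.69.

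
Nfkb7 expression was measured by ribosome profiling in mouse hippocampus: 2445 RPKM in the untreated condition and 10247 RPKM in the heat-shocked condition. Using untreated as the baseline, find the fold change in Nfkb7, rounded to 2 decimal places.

4.19

Fold change = 10247 / 2445 = 4.191
Nfkb7 is upregulated.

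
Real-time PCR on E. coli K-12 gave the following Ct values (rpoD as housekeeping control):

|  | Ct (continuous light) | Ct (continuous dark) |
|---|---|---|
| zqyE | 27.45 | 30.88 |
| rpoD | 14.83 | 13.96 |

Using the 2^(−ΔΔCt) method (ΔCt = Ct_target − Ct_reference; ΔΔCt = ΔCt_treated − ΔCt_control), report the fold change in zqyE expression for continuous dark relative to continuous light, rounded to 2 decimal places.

0.05

ΔCt(continuous light) = 27.450 − 14.830 = 12.620
ΔCt(continuous dark) = 30.880 − 13.960 = 16.920
ΔΔCt = 16.920 − 12.620 = 4.300
Fold change = 2^(−4.300) = 0.051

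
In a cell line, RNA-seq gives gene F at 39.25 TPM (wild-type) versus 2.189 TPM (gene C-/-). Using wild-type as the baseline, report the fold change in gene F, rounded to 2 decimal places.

Fold change = 2.189 / 39.25 = 0.056
gene F is downregulated.

0.06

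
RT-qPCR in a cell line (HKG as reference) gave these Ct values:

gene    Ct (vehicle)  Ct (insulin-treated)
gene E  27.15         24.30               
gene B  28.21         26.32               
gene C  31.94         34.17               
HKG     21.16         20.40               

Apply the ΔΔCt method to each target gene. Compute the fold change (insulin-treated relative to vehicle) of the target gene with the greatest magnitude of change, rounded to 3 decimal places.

0.126

gene E: ΔΔCt = (24.30−20.40) − (27.15−21.16) = 3.90 − 5.99 = -2.09; fold change = 2^2.09 = 4.257
gene B: ΔΔCt = (26.32−20.40) − (28.21−21.16) = 5.92 − 7.05 = -1.13; fold change = 2^1.13 = 2.189
gene C: ΔΔCt = (34.17−20.40) − (31.94−21.16) = 13.77 − 10.78 = 2.99; fold change = 2^-2.99 = 0.126
gene C has the largest |ΔΔCt| = 2.99.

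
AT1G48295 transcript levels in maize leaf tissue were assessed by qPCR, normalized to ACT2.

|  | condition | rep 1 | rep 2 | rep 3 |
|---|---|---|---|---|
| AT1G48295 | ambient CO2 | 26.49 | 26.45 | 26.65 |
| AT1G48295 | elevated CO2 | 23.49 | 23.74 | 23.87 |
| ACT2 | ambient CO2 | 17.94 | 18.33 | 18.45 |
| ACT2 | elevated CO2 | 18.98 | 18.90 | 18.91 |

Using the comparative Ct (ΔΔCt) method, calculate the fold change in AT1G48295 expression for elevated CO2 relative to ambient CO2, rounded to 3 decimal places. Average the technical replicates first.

Mean Ct: AT1G48295 ambient CO2 26.530; AT1G48295 elevated CO2 23.700; ACT2 ambient CO2 18.240; ACT2 elevated CO2 18.930
ΔCt(ambient CO2) = 26.530 − 18.240 = 8.290
ΔCt(elevated CO2) = 23.700 − 18.930 = 4.770
ΔΔCt = 4.770 − 8.290 = -3.520
Fold change = 2^(−(-3.520)) = 2^3.520 = 11.4716

11.472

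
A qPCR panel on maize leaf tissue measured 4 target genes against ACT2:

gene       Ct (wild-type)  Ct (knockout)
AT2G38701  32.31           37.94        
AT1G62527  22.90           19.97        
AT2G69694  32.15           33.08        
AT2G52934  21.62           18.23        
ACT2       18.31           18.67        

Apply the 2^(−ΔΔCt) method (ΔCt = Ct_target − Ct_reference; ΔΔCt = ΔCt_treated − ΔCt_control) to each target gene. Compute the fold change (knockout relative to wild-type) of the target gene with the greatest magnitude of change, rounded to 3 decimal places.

0.026

AT2G38701: ΔΔCt = (37.94−18.67) − (32.31−18.31) = 19.27 − 14.00 = 5.27; fold change = 2^-5.27 = 0.026
AT1G62527: ΔΔCt = (19.97−18.67) − (22.90−18.31) = 1.30 − 4.59 = -3.29; fold change = 2^3.29 = 9.781
AT2G69694: ΔΔCt = (33.08−18.67) − (32.15−18.31) = 14.41 − 13.84 = 0.57; fold change = 2^-0.57 = 0.674
AT2G52934: ΔΔCt = (18.23−18.67) − (21.62−18.31) = -0.44 − 3.31 = -3.75; fold change = 2^3.75 = 13.454
AT2G38701 has the largest |ΔΔCt| = 5.27.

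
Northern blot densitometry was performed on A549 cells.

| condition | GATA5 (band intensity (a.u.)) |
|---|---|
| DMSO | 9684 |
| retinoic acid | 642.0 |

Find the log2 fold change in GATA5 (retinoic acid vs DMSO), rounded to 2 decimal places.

-3.91

Fold change = 642.0 / 9684 = 0.0663
log2(0.0663) = -3.915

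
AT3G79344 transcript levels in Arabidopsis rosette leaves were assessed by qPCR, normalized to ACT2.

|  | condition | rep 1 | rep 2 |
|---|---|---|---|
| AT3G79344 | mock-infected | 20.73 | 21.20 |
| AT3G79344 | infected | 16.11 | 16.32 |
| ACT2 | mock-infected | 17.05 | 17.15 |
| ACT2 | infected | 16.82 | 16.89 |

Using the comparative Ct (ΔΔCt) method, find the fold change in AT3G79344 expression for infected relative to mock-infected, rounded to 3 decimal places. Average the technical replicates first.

22.706

Mean Ct: AT3G79344 mock-infected 20.965; AT3G79344 infected 16.215; ACT2 mock-infected 17.100; ACT2 infected 16.855
ΔCt(mock-infected) = 20.965 − 17.100 = 3.865
ΔCt(infected) = 16.215 − 16.855 = -0.640
ΔΔCt = -0.640 − 3.865 = -4.505
Fold change = 2^(−(-4.505)) = 2^4.505 = 22.7060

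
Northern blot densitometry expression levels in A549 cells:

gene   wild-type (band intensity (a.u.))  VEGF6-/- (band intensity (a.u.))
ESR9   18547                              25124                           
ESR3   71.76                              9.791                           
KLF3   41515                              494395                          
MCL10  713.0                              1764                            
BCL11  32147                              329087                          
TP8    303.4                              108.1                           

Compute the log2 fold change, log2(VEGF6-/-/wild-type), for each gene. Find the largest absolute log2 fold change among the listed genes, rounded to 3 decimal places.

3.574

log2(25124/18547) = 0.438  (ESR9)
log2(9.791/71.76) = -2.874  (ESR3)
log2(494395/41515) = 3.574  (KLF3)
log2(1764/713.0) = 1.307  (MCL10)
log2(329087/32147) = 3.356  (BCL11)
log2(108.1/303.4) = -1.489  (TP8)
The largest magnitude belongs to KLF3.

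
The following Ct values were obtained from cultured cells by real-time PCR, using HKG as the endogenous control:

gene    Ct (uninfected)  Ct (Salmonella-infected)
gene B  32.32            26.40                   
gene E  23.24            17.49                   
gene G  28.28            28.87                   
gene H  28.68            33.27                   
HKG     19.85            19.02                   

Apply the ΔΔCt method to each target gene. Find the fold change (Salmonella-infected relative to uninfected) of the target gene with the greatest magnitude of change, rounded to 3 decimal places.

gene B: ΔΔCt = (26.40−19.02) − (32.32−19.85) = 7.38 − 12.47 = -5.09; fold change = 2^5.09 = 34.060
gene E: ΔΔCt = (17.49−19.02) − (23.24−19.85) = -1.53 − 3.39 = -4.92; fold change = 2^4.92 = 30.274
gene G: ΔΔCt = (28.87−19.02) − (28.28−19.85) = 9.85 − 8.43 = 1.42; fold change = 2^-1.42 = 0.374
gene H: ΔΔCt = (33.27−19.02) − (28.68−19.85) = 14.25 − 8.83 = 5.42; fold change = 2^-5.42 = 0.023
gene H has the largest |ΔΔCt| = 5.42.

0.023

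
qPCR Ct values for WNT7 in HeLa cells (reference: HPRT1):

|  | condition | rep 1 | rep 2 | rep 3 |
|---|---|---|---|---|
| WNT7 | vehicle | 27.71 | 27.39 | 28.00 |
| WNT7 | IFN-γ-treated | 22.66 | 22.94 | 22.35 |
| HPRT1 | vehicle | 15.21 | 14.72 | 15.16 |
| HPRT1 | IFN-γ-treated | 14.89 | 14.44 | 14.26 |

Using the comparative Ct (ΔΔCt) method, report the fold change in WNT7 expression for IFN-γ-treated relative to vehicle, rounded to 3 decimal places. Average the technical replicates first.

23.425

Mean Ct: WNT7 vehicle 27.700; WNT7 IFN-γ-treated 22.650; HPRT1 vehicle 15.030; HPRT1 IFN-γ-treated 14.530
ΔCt(vehicle) = 27.700 − 15.030 = 12.670
ΔCt(IFN-γ-treated) = 22.650 − 14.530 = 8.120
ΔΔCt = 8.120 − 12.670 = -4.550
Fold change = 2^(−(-4.550)) = 2^4.550 = 23.4254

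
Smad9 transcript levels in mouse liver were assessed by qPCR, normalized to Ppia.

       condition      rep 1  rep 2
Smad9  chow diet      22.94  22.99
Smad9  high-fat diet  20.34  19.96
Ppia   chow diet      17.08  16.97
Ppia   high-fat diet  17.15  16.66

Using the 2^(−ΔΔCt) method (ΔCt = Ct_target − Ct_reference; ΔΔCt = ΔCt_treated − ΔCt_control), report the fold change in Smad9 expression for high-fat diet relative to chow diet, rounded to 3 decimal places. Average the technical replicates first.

Mean Ct: Smad9 chow diet 22.965; Smad9 high-fat diet 20.150; Ppia chow diet 17.025; Ppia high-fat diet 16.905
ΔCt(chow diet) = 22.965 − 17.025 = 5.940
ΔCt(high-fat diet) = 20.150 − 16.905 = 3.245
ΔΔCt = 3.245 − 5.940 = -2.695
Fold change = 2^(−(-2.695)) = 2^2.695 = 6.4755

6.476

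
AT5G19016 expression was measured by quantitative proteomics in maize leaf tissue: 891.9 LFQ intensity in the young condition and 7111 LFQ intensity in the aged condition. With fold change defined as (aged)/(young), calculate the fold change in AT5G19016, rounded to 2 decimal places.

7.97

Fold change = 7111 / 891.9 = 7.973
AT5G19016 is upregulated.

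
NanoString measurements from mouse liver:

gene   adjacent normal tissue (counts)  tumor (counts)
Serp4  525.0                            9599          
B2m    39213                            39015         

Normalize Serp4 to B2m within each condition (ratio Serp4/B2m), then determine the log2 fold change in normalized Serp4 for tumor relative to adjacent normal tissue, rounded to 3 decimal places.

4.200

Serp4/B2m (adjacent normal tissue) = 525.0 / 39213 = 0.013388
Serp4/B2m (tumor) = 9599 / 39015 = 0.24603
Fold change = 0.24603 / 0.013388 = 18.3766
log2(18.3766) = 4.1998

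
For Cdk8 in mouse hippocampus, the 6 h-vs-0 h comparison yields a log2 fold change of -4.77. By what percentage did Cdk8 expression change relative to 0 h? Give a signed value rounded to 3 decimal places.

Fold change = 2^(-4.77) = 0.0367
Percent change = (FC − 1) × 100% = (0.0367 − 1) × 100 = -96.335%

-96.335%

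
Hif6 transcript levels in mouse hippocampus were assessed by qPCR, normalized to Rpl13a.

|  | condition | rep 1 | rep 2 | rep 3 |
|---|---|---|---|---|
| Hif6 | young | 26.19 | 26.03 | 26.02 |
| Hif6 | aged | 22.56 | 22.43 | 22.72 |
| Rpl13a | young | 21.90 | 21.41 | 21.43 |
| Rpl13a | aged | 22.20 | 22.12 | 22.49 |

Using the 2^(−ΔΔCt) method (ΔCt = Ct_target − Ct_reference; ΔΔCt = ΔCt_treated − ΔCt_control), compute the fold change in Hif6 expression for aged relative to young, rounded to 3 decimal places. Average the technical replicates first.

Mean Ct: Hif6 young 26.080; Hif6 aged 22.570; Rpl13a young 21.580; Rpl13a aged 22.270
ΔCt(young) = 26.080 − 21.580 = 4.500
ΔCt(aged) = 22.570 − 22.270 = 0.300
ΔΔCt = 0.300 − 4.500 = -4.200
Fold change = 2^(−(-4.200)) = 2^4.200 = 18.3792

18.379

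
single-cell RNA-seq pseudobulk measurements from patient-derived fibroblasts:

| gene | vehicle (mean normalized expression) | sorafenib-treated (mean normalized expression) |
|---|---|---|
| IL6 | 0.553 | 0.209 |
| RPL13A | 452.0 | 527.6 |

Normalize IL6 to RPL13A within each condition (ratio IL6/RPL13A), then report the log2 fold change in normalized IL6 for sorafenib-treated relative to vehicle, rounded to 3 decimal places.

-1.627

IL6/RPL13A (vehicle) = 0.553 / 452.0 = 0.0012235
IL6/RPL13A (sorafenib-treated) = 0.209 / 527.6 = 0.00039613
Fold change = 0.00039613 / 0.0012235 = 0.3238
log2(0.3238) = -1.6269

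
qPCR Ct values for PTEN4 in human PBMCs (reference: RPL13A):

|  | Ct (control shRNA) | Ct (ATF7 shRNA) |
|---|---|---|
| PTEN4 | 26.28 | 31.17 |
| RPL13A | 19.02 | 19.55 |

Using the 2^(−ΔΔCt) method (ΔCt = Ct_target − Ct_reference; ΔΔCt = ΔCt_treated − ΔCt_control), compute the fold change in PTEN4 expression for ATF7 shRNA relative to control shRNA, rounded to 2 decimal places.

0.05

ΔCt(control shRNA) = 26.280 − 19.020 = 7.260
ΔCt(ATF7 shRNA) = 31.170 − 19.550 = 11.620
ΔΔCt = 11.620 − 7.260 = 4.360
Fold change = 2^(−4.360) = 0.049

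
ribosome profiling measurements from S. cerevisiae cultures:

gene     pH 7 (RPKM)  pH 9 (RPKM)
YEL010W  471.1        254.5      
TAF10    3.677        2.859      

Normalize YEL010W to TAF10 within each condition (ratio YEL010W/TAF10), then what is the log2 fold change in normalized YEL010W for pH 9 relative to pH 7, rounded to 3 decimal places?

YEL010W/TAF10 (pH 7) = 471.1 / 3.677 = 128.12
YEL010W/TAF10 (pH 9) = 254.5 / 2.859 = 89.017
Fold change = 89.017 / 128.12 = 0.6948
log2(0.6948) = -0.5253

-0.525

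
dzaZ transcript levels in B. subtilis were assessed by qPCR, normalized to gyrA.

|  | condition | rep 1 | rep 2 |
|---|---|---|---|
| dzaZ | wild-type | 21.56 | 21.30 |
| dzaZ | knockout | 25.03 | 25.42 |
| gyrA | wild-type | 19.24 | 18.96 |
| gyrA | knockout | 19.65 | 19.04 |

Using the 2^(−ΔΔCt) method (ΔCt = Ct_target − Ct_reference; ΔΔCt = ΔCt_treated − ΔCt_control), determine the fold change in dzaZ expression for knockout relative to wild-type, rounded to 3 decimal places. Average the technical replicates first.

Mean Ct: dzaZ wild-type 21.430; dzaZ knockout 25.225; gyrA wild-type 19.100; gyrA knockout 19.345
ΔCt(wild-type) = 21.430 − 19.100 = 2.330
ΔCt(knockout) = 25.225 − 19.345 = 5.880
ΔΔCt = 5.880 − 2.330 = 3.550
Fold change = 2^(−3.550) = 0.0854

0.085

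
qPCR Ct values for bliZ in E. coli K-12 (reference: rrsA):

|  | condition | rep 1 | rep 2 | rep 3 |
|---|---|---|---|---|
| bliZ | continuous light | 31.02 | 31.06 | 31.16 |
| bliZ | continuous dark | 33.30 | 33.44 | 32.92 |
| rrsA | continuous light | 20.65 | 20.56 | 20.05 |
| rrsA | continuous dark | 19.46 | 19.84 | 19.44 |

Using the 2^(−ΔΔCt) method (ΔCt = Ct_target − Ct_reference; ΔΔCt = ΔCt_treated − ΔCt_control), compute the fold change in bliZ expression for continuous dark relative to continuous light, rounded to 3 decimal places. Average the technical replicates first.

0.127

Mean Ct: bliZ continuous light 31.080; bliZ continuous dark 33.220; rrsA continuous light 20.420; rrsA continuous dark 19.580
ΔCt(continuous light) = 31.080 − 20.420 = 10.660
ΔCt(continuous dark) = 33.220 − 19.580 = 13.640
ΔΔCt = 13.640 − 10.660 = 2.980
Fold change = 2^(−2.980) = 0.1267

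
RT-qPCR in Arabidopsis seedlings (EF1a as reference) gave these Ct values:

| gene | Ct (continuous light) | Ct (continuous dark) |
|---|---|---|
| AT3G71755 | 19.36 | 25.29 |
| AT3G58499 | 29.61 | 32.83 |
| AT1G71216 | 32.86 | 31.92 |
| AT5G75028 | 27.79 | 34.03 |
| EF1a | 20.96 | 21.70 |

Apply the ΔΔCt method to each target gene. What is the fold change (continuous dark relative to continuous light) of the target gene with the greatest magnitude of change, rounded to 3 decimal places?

AT3G71755: ΔΔCt = (25.29−21.70) − (19.36−20.96) = 3.59 − (-1.60) = 5.19; fold change = 2^-5.19 = 0.027
AT3G58499: ΔΔCt = (32.83−21.70) − (29.61−20.96) = 11.13 − 8.65 = 2.48; fold change = 2^-2.48 = 0.179
AT1G71216: ΔΔCt = (31.92−21.70) − (32.86−20.96) = 10.22 − 11.90 = -1.68; fold change = 2^1.68 = 3.204
AT5G75028: ΔΔCt = (34.03−21.70) − (27.79−20.96) = 12.33 − 6.83 = 5.50; fold change = 2^-5.50 = 0.022
AT5G75028 has the largest |ΔΔCt| = 5.50.

0.022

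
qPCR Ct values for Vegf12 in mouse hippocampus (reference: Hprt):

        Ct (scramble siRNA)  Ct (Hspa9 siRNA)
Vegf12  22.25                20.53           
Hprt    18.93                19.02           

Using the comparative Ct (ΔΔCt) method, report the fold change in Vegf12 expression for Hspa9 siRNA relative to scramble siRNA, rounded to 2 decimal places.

3.51

ΔCt(scramble siRNA) = 22.250 − 18.930 = 3.320
ΔCt(Hspa9 siRNA) = 20.530 − 19.020 = 1.510
ΔΔCt = 1.510 − 3.320 = -1.810
Fold change = 2^(−(-1.810)) = 2^1.810 = 3.506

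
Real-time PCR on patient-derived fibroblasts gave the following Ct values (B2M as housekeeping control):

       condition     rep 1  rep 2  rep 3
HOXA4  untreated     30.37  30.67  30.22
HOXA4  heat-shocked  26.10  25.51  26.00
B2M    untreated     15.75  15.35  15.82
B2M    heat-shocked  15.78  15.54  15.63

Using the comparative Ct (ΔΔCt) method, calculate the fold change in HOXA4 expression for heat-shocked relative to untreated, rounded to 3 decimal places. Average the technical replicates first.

23.588

Mean Ct: HOXA4 untreated 30.420; HOXA4 heat-shocked 25.870; B2M untreated 15.640; B2M heat-shocked 15.650
ΔCt(untreated) = 30.420 − 15.640 = 14.780
ΔCt(heat-shocked) = 25.870 − 15.650 = 10.220
ΔΔCt = 10.220 − 14.780 = -4.560
Fold change = 2^(−(-4.560)) = 2^4.560 = 23.5883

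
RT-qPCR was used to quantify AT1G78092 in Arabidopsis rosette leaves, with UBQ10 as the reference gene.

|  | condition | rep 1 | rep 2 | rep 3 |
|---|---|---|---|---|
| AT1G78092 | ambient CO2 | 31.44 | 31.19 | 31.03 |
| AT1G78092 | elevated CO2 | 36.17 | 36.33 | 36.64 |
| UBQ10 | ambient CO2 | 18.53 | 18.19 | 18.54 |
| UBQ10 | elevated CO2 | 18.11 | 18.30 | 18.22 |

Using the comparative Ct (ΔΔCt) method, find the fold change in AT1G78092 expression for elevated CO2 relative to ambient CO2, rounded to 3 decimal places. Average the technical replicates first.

Mean Ct: AT1G78092 ambient CO2 31.220; AT1G78092 elevated CO2 36.380; UBQ10 ambient CO2 18.420; UBQ10 elevated CO2 18.210
ΔCt(ambient CO2) = 31.220 − 18.420 = 12.800
ΔCt(elevated CO2) = 36.380 − 18.210 = 18.170
ΔΔCt = 18.170 − 12.800 = 5.370
Fold change = 2^(−5.370) = 0.0242

0.024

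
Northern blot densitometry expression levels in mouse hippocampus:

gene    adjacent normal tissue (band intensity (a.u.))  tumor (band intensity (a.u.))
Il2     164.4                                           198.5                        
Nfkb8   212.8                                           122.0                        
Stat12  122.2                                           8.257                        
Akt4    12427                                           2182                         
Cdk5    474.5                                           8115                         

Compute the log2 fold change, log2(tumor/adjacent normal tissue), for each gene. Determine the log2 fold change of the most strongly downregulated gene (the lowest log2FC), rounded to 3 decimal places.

log2(198.5/164.4) = 0.272  (Il2)
log2(122.0/212.8) = -0.803  (Nfkb8)
log2(8.257/122.2) = -3.887  (Stat12)
log2(2182/12427) = -2.510  (Akt4)
log2(8115/474.5) = 4.096  (Cdk5)
Stat12 is most strongly downregulated.

-3.887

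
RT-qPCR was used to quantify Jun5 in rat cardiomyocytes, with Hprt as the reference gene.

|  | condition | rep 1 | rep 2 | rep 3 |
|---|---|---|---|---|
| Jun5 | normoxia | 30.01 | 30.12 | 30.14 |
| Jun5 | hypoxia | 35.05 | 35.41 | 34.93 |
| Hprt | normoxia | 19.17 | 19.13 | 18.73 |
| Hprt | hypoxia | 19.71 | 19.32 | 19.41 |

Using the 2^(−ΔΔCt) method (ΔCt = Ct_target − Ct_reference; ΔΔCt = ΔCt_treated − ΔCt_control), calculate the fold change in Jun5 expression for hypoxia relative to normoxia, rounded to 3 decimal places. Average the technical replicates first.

0.042

Mean Ct: Jun5 normoxia 30.090; Jun5 hypoxia 35.130; Hprt normoxia 19.010; Hprt hypoxia 19.480
ΔCt(normoxia) = 30.090 − 19.010 = 11.080
ΔCt(hypoxia) = 35.130 − 19.480 = 15.650
ΔΔCt = 15.650 − 11.080 = 4.570
Fold change = 2^(−4.570) = 0.0421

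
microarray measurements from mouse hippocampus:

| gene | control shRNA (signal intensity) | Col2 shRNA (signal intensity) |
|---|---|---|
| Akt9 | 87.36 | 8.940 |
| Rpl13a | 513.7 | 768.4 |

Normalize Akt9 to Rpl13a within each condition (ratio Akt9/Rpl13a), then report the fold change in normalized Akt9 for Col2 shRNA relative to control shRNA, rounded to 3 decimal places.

Akt9/Rpl13a (control shRNA) = 87.36 / 513.7 = 0.17006
Akt9/Rpl13a (Col2 shRNA) = 8.940 / 768.4 = 0.011635
Fold change = 0.011635 / 0.17006 = 0.0684

0.068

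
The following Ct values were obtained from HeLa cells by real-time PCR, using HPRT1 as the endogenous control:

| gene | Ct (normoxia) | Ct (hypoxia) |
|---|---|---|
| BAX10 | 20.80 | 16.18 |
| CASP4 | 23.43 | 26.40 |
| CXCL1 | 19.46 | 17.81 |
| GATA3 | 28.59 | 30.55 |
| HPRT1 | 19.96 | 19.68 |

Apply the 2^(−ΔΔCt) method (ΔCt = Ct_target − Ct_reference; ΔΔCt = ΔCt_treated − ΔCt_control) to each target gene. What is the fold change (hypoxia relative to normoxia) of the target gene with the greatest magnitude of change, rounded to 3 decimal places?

BAX10: ΔΔCt = (16.18−19.68) − (20.80−19.96) = -3.50 − 0.84 = -4.34; fold change = 2^4.34 = 20.252
CASP4: ΔΔCt = (26.40−19.68) − (23.43−19.96) = 6.72 − 3.47 = 3.25; fold change = 2^-3.25 = 0.105
CXCL1: ΔΔCt = (17.81−19.68) − (19.46−19.96) = -1.87 − (-0.50) = -1.37; fold change = 2^1.37 = 2.585
GATA3: ΔΔCt = (30.55−19.68) − (28.59−19.96) = 10.87 − 8.63 = 2.24; fold change = 2^-2.24 = 0.212
BAX10 has the largest |ΔΔCt| = 4.34.

20.252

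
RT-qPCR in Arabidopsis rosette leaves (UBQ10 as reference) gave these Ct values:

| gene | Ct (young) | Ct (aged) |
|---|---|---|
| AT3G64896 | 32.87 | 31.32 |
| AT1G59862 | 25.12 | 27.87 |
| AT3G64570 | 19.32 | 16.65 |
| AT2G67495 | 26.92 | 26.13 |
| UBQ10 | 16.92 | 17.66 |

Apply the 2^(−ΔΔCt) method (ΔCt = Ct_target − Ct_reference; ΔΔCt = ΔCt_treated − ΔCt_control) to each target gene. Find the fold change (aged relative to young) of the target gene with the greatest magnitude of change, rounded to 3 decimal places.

AT3G64896: ΔΔCt = (31.32−17.66) − (32.87−16.92) = 13.66 − 15.95 = -2.29; fold change = 2^2.29 = 4.891
AT1G59862: ΔΔCt = (27.87−17.66) − (25.12−16.92) = 10.21 − 8.20 = 2.01; fold change = 2^-2.01 = 0.248
AT3G64570: ΔΔCt = (16.65−17.66) − (19.32−16.92) = -1.01 − 2.40 = -3.41; fold change = 2^3.41 = 10.629
AT2G67495: ΔΔCt = (26.13−17.66) − (26.92−16.92) = 8.47 − 10.00 = -1.53; fold change = 2^1.53 = 2.888
AT3G64570 has the largest |ΔΔCt| = 3.41.

10.629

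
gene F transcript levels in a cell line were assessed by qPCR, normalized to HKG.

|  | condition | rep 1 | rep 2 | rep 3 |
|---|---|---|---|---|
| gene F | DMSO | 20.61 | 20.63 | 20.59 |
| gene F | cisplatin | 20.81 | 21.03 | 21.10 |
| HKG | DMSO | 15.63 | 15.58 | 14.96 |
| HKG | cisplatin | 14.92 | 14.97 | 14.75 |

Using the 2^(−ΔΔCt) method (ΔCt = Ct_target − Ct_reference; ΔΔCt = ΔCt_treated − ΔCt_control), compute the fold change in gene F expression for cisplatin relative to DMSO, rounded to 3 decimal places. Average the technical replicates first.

Mean Ct: gene F DMSO 20.610; gene F cisplatin 20.980; HKG DMSO 15.390; HKG cisplatin 14.880
ΔCt(DMSO) = 20.610 − 15.390 = 5.220
ΔCt(cisplatin) = 20.980 − 14.880 = 6.100
ΔΔCt = 6.100 − 5.220 = 0.880
Fold change = 2^(−0.880) = 0.5434

0.543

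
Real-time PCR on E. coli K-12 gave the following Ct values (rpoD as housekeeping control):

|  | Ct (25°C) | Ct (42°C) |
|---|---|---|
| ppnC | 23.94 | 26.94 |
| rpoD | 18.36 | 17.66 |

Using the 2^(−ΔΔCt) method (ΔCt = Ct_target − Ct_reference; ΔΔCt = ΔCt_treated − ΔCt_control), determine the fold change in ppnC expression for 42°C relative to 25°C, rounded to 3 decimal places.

0.077

ΔCt(25°C) = 23.940 − 18.360 = 5.580
ΔCt(42°C) = 26.940 − 17.660 = 9.280
ΔΔCt = 9.280 − 5.580 = 3.700
Fold change = 2^(−3.700) = 0.0769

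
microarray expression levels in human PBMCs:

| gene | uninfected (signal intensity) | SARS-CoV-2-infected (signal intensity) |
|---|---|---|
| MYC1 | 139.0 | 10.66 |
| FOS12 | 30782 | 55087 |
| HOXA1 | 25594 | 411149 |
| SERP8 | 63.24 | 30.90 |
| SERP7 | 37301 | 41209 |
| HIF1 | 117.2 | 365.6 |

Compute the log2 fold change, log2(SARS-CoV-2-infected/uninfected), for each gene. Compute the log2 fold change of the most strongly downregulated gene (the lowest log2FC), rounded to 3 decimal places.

log2(10.66/139.0) = -3.705  (MYC1)
log2(55087/30782) = 0.840  (FOS12)
log2(411149/25594) = 4.006  (HOXA1)
log2(30.90/63.24) = -1.033  (SERP8)
log2(41209/37301) = 0.144  (SERP7)
log2(365.6/117.2) = 1.641  (HIF1)
MYC1 is most strongly downregulated.

-3.705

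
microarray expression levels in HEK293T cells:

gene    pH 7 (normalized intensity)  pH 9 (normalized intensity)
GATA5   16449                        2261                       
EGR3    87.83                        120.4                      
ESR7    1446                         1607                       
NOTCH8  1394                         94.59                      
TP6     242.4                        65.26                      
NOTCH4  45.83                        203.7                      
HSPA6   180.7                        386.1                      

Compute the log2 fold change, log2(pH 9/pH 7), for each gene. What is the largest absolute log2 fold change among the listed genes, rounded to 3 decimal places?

3.881

log2(2261/16449) = -2.863  (GATA5)
log2(120.4/87.83) = 0.455  (EGR3)
log2(1607/1446) = 0.152  (ESR7)
log2(94.59/1394) = -3.881  (NOTCH8)
log2(65.26/242.4) = -1.893  (TP6)
log2(203.7/45.83) = 2.152  (NOTCH4)
log2(386.1/180.7) = 1.095  (HSPA6)
The largest magnitude belongs to NOTCH8.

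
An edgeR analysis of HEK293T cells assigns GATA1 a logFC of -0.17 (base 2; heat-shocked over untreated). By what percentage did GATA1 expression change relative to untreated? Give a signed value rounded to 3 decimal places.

-11.116%

Fold change = 2^(-0.17) = 0.8888
Percent change = (FC − 1) × 100% = (0.8888 − 1) × 100 = -11.116%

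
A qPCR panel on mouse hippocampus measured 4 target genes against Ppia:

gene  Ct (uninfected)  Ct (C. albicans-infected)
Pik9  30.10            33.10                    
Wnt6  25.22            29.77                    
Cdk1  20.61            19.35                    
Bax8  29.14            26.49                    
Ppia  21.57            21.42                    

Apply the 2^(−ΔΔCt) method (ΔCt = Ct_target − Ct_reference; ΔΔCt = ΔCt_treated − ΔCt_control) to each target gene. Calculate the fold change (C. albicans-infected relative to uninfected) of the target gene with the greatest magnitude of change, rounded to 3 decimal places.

Pik9: ΔΔCt = (33.10−21.42) − (30.10−21.57) = 11.68 − 8.53 = 3.15; fold change = 2^-3.15 = 0.113
Wnt6: ΔΔCt = (29.77−21.42) − (25.22−21.57) = 8.35 − 3.65 = 4.70; fold change = 2^-4.70 = 0.038
Cdk1: ΔΔCt = (19.35−21.42) − (20.61−21.57) = -2.07 − (-0.96) = -1.11; fold change = 2^1.11 = 2.158
Bax8: ΔΔCt = (26.49−21.42) − (29.14−21.57) = 5.07 − 7.57 = -2.50; fold change = 2^2.50 = 5.657
Wnt6 has the largest |ΔΔCt| = 4.70.

0.038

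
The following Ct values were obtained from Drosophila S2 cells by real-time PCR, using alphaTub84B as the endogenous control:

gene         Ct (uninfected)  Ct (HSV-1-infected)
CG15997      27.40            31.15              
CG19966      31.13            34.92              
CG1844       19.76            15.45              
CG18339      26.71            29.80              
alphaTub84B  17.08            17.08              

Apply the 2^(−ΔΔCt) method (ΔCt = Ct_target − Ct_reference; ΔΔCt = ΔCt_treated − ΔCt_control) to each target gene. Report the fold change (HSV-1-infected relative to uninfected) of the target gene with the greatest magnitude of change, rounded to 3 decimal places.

19.835

CG15997: ΔΔCt = (31.15−17.08) − (27.40−17.08) = 14.07 − 10.32 = 3.75; fold change = 2^-3.75 = 0.074
CG19966: ΔΔCt = (34.92−17.08) − (31.13−17.08) = 17.84 − 14.05 = 3.79; fold change = 2^-3.79 = 0.072
CG1844: ΔΔCt = (15.45−17.08) − (19.76−17.08) = -1.63 − 2.68 = -4.31; fold change = 2^4.31 = 19.835
CG18339: ΔΔCt = (29.80−17.08) − (26.71−17.08) = 12.72 − 9.63 = 3.09; fold change = 2^-3.09 = 0.117
CG1844 has the largest |ΔΔCt| = 4.31.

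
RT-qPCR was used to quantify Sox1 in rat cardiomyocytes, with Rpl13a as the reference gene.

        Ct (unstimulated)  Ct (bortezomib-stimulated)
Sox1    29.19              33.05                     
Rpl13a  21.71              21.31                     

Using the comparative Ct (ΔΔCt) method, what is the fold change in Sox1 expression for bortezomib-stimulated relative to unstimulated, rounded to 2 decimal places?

ΔCt(unstimulated) = 29.190 − 21.710 = 7.480
ΔCt(bortezomib-stimulated) = 33.050 − 21.310 = 11.740
ΔΔCt = 11.740 − 7.480 = 4.260
Fold change = 2^(−4.260) = 0.052

0.05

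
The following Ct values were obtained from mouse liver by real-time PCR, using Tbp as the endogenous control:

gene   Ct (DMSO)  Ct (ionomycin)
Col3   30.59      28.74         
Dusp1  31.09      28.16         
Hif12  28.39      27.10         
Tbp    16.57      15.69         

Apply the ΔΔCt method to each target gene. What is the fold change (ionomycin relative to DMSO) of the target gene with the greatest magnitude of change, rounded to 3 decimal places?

Col3: ΔΔCt = (28.74−15.69) − (30.59−16.57) = 13.05 − 14.02 = -0.97; fold change = 2^0.97 = 1.959
Dusp1: ΔΔCt = (28.16−15.69) − (31.09−16.57) = 12.47 − 14.52 = -2.05; fold change = 2^2.05 = 4.141
Hif12: ΔΔCt = (27.10−15.69) − (28.39−16.57) = 11.41 − 11.82 = -0.41; fold change = 2^0.41 = 1.329
Dusp1 has the largest |ΔΔCt| = 2.05.

4.141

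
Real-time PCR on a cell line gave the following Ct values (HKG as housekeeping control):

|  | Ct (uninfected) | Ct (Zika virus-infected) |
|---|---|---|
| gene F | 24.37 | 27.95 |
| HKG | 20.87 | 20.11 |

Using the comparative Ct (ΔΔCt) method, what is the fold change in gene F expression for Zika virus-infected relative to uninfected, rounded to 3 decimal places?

ΔCt(uninfected) = 24.370 − 20.870 = 3.500
ΔCt(Zika virus-infected) = 27.950 − 20.110 = 7.840
ΔΔCt = 7.840 − 3.500 = 4.340
Fold change = 2^(−4.340) = 0.0494

0.049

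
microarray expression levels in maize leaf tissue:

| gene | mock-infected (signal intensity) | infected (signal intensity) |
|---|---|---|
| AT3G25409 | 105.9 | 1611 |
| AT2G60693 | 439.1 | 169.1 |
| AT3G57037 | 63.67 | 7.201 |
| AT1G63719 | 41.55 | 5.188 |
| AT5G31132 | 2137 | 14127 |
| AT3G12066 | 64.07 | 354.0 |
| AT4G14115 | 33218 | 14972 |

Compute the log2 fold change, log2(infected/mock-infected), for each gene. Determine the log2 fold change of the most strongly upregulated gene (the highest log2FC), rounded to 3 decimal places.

log2(1611/105.9) = 3.927  (AT3G25409)
log2(169.1/439.1) = -1.377  (AT2G60693)
log2(7.201/63.67) = -3.144  (AT3G57037)
log2(5.188/41.55) = -3.002  (AT1G63719)
log2(14127/2137) = 2.725  (AT5G31132)
log2(354.0/64.07) = 2.466  (AT3G12066)
log2(14972/33218) = -1.150  (AT4G14115)
AT3G25409 is most strongly upregulated.

3.927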